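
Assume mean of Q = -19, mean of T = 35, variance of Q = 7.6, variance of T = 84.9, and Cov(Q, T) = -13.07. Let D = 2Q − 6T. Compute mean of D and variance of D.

mean of D = -248, variance of D = 3400.48

mean of D = 2·mean of Q + (-6)·mean of T = 2·(-19) + (-6)·35 = -248.
variance of D = a²·variance of Q + b²·variance of T + 2ab·Cov(Q, T) with a = 2, b = -6.
= 2²·7.6 + (-6)²·84.9 + 2·2·(-6)·(-13.07)
= 30.4 + 3056.4 + 313.68 = 3400.48.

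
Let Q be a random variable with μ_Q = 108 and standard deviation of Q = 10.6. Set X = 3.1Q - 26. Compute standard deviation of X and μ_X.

standard deviation of X = 32.86, μ_X = 308.8

X = 3.1Q - 26 is linear with a = 3.1, b = -26.
standard deviation of X = |a|·standard deviation of Q = |3.1|·10.6 = 32.86.
μ_X = a·μ_Q + b = 3.1·108 + (-26) = 308.8.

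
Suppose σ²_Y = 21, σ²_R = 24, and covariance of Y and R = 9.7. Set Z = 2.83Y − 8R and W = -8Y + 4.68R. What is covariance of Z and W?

covariance of Z and W = -624.72932

By bilinearity, covariance of Z and W = ac·σ²_Y + bd·σ²_R + (ad+bc)·covariance of Y and R, with a=2.83, b=-8, c=-8, d=4.68.
ac·σ²_Y = 2.83·(-8)·21 = -475.44
bd·σ²_R = (-8)·4.68·24 = -898.56
(ad+bc)·covariance of Y and R = (77.2444)·9.7 = 749.27068
covariance of Z and W = -475.44 + (-898.56) + 749.27068 = -624.72932.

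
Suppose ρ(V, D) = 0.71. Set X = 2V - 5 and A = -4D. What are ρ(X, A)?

Linear rescalings preserve |correlation|; the slopes 2 and -4 have opposite signs, so the correlation flips sign: ρ(X, A) = −ρ(V, D) = -0.71.

ρ(X, A) = -0.71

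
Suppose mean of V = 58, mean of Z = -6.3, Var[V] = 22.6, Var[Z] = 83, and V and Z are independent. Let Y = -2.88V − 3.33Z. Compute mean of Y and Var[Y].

mean of Y = (-2.88)·mean of V + (-3.33)·mean of Z = (-2.88)·58 + (-3.33)·(-6.3) = -146.061.
Var[Y] = a²·Var[V] + b²·Var[Z] + 2ab·Cov[V, Z] with a = -2.88, b = -3.33.
Independence gives Cov[V, Z] = 0.
= (-2.88)²·22.6 + (-3.33)²·83 + 2·(-2.88)·(-3.33)·0
= 187.45344 + 920.3787 + 0 = 1107.83214.

mean of Y = -146.061, Var[Y] = 1107.83214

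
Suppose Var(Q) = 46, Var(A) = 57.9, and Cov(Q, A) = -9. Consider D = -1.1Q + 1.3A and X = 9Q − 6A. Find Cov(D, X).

By bilinearity, Cov(D, X) = ac·Var(Q) + bd·Var(A) + (ad+bc)·Cov(Q, A), with a=-1.1, b=1.3, c=9, d=-6.
ac·Var(Q) = (-1.1)·9·46 = -455.4
bd·Var(A) = 1.3·(-6)·57.9 = -451.62
(ad+bc)·Cov(Q, A) = (18.3)·(-9) = -164.7
Cov(D, X) = -455.4 + (-451.62) + (-164.7) = -1071.72.

Cov(D, X) = -1071.72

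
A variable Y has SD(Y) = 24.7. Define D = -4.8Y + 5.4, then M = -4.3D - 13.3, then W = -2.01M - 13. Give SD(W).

SD(D) = |-4.8|·24.7 = 118.56.
SD(M) = |-4.3|·118.56 = 509.808.
SD(W) = |-2.01|·509.808 = 1024.71408.

SD(W) = 1024.71408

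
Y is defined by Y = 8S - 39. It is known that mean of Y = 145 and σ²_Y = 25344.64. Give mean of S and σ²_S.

mean of S = 23, σ²_S = 396.01

From Y = 8S - 39: mean of Y = a·mean of S + b, so mean of S = (mean of Y − b)/a = (145 − (-39))/8 = 23.
σ²_Y = a²·σ²_S, so σ²_S = 25344.64/8² = 396.01.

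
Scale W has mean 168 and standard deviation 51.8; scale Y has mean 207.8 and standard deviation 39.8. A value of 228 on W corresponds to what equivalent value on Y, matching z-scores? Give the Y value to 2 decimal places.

Y = 253.90

z = (228 − 168)/51.8 ≈ 1.1583.
Y = 207.8 + z·39.8 = 207.8 + (228 − 168)·39.8/51.8 ≈ 253.90.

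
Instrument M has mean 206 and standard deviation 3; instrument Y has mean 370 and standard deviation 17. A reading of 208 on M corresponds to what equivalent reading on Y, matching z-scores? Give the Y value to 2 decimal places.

z = (208 − 206)/3 ≈ 0.6667.
Y = 370 + z·17 = 370 + (208 − 206)·17/3 ≈ 381.33.

Y = 381.33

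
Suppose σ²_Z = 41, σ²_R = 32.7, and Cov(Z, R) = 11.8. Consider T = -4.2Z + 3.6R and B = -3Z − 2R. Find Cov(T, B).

By bilinearity, Cov(T, B) = ac·σ²_Z + bd·σ²_R + (ad+bc)·Cov(Z, R), with a=-4.2, b=3.6, c=-3, d=-2.
ac·σ²_Z = (-4.2)·(-3)·41 = 516.6
bd·σ²_R = 3.6·(-2)·32.7 = -235.44
(ad+bc)·Cov(Z, R) = (-2.4)·11.8 = -28.32
Cov(T, B) = 516.6 + (-235.44) + (-28.32) = 252.84.

Cov(T, B) = 252.84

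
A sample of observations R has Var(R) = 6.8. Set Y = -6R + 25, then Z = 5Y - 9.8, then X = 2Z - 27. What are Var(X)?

Var(X) = 24480

Var(Y) = (-6)²·6.8 = 244.8.
Var(Z) = 5²·244.8 = 6120.
Var(X) = 2²·6120 = 24480.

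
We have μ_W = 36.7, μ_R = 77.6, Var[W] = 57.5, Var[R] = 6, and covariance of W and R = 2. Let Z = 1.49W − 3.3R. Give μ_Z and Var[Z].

μ_Z = -201.397, Var[Z] = 173.32775

μ_Z = 1.49·μ_W + (-3.3)·μ_R = 1.49·36.7 + (-3.3)·77.6 = -201.397.
Var[Z] = a²·Var[W] + b²·Var[R] + 2ab·covariance of W and R with a = 1.49, b = -3.3.
= 1.49²·57.5 + (-3.3)²·6 + 2·1.49·(-3.3)·2
= 127.65575 + 65.34 + (-19.668) = 173.32775.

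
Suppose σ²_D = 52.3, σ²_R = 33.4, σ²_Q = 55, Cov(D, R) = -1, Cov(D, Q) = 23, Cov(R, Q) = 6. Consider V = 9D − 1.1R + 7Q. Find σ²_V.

σ²_V = a²·σ²_D + b²·σ²_R + c²·σ²_Q + 2ab·Cov(D, R) + 2ac·Cov(D, Q) + 2bc·Cov(R, Q), with a = 9, b = -1.1, c = 7.
= 4236.3 + 40.414 + 2695 + 19.8 + 2898 + (-92.4)
= 9797.114.

σ²_V = 9797.114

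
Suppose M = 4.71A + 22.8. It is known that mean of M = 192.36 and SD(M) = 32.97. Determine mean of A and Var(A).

From M = 4.71A + 22.8: mean of M = a·mean of A + b, so mean of A = (mean of M − b)/a = (192.36 − 22.8)/4.71 = 36.
Var(M) = 32.97² = 1087.0209.
Var(M) = a²·Var(A), so Var(A) = 1087.0209/4.71² = 49.

mean of A = 36, Var(A) = 49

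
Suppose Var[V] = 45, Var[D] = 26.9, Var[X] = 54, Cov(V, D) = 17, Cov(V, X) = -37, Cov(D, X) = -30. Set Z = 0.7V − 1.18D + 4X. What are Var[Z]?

Var[Z] = 971.42156

Var[Z] = a²·Var[V] + b²·Var[D] + c²·Var[X] + 2ab·Cov(V, D) + 2ac·Cov(V, X) + 2bc·Cov(D, X), with a = 0.7, b = -1.18, c = 4.
= 22.05 + 37.45556 + 864 + (-28.084) + (-207.2) + 283.2
= 971.42156.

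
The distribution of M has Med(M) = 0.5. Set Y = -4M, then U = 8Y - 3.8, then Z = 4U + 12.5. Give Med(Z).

Med(Y) = (-4)·0.5 = -2.
Med(U) = 8·(-2) + (-3.8) = -19.8.
Med(Z) = 4·(-19.8) + 12.5 = -66.7.

Med(Z) = -66.7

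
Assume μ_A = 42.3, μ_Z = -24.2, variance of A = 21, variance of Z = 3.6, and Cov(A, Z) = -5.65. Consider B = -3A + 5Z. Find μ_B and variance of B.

μ_B = -247.9, variance of B = 448.5

μ_B = (-3)·μ_A + 5·μ_Z = (-3)·42.3 + 5·(-24.2) = -247.9.
variance of B = a²·variance of A + b²·variance of Z + 2ab·Cov(A, Z) with a = -3, b = 5.
= (-3)²·21 + 5²·3.6 + 2·(-3)·5·(-5.65)
= 189 + 90 + 169.5 = 448.5.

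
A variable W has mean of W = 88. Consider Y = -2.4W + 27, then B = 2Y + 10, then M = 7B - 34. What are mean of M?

mean of Y = (-2.4)·88 + 27 = -184.2.
mean of B = 2·(-184.2) + 10 = -358.4.
mean of M = 7·(-358.4) + (-34) = -2542.8.

mean of M = -2542.8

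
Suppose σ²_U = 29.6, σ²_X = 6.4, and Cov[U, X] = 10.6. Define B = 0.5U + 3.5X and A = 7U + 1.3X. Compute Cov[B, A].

By bilinearity, Cov[B, A] = ac·σ²_U + bd·σ²_X + (ad+bc)·Cov[U, X], with a=0.5, b=3.5, c=7, d=1.3.
ac·σ²_U = 0.5·7·29.6 = 103.6
bd·σ²_X = 3.5·1.3·6.4 = 29.12
(ad+bc)·Cov[U, X] = (25.15)·10.6 = 266.59
Cov[B, A] = 103.6 + 29.12 + 266.59 = 399.31.

Cov[B, A] = 399.31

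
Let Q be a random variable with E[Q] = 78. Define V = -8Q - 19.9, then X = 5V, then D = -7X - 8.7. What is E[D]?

E[D] = 22527.8

E[V] = (-8)·78 + (-19.9) = -643.9.
E[X] = 5·(-643.9) = -3219.5.
E[D] = (-7)·(-3219.5) + (-8.7) = 22527.8.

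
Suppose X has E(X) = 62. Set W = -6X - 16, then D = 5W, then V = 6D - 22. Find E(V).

E(W) = (-6)·62 + (-16) = -388.
E(D) = 5·(-388) = -1940.
E(V) = 6·(-1940) + (-22) = -11662.

E(V) = -11662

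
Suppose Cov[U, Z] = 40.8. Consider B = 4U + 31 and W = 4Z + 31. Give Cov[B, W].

Cov[B, W] = a·c·Cov[U, Z] = 4·4·40.8 = 652.8. Additive constants drop out.

Cov[B, W] = 652.8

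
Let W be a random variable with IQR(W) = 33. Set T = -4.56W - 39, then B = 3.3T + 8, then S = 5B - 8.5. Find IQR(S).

IQR(S) = 2482.92

IQR(T) = |-4.56|·33 = 150.48.
IQR(B) = |3.3|·150.48 = 496.584.
IQR(S) = |5|·496.584 = 2482.92.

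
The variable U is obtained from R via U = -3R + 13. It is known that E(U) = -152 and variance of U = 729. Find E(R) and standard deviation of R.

From U = -3R + 13: E(U) = a·E(R) + b, so E(R) = (E(U) − b)/a = (-152 − 13)/(-3) = 55.
standard deviation of U = √729 = 27.
standard deviation of U = |a|·standard deviation of R, so standard deviation of R = 27/|-3| = 9.

E(R) = 55, standard deviation of R = 9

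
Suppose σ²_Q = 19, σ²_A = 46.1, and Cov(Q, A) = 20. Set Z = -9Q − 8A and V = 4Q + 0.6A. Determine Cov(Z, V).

By bilinearity, Cov(Z, V) = ac·σ²_Q + bd·σ²_A + (ad+bc)·Cov(Q, A), with a=-9, b=-8, c=4, d=0.6.
ac·σ²_Q = (-9)·4·19 = -684
bd·σ²_A = (-8)·0.6·46.1 = -221.28
(ad+bc)·Cov(Q, A) = (-37.4)·20 = -748
Cov(Z, V) = -684 + (-221.28) + (-748) = -1653.28.

Cov(Z, V) = -1653.28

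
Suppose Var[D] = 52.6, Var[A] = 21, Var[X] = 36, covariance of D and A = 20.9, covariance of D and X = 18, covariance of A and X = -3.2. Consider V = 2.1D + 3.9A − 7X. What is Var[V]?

Var[V] = a²·Var[D] + b²·Var[A] + c²·Var[X] + 2ab·covariance of D and A + 2ac·covariance of D and X + 2bc·covariance of A and X, with a = 2.1, b = 3.9, c = -7.
= 231.966 + 319.41 + 1764 + 342.342 + (-529.2) + 174.72
= 2303.238.

Var[V] = 2303.238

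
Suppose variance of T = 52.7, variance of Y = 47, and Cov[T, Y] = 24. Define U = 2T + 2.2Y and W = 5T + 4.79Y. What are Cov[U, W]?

Cov[U, W] = 1516.206

By bilinearity, Cov[U, W] = ac·variance of T + bd·variance of Y + (ad+bc)·Cov[T, Y], with a=2, b=2.2, c=5, d=4.79.
ac·variance of T = 2·5·52.7 = 527
bd·variance of Y = 2.2·4.79·47 = 495.286
(ad+bc)·Cov[T, Y] = (20.58)·24 = 493.92
Cov[U, W] = 527 + 495.286 + 493.92 = 1516.206.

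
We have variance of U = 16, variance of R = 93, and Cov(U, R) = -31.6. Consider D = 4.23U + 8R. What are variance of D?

variance of D = a²·variance of U + b²·variance of R + 2ab·Cov(U, R) with a = 4.23, b = 8.
= 4.23²·16 + 8²·93 + 2·4.23·8·(-31.6)
= 286.2864 + 5952 + (-2138.688) = 4099.5984.

variance of D = 4099.5984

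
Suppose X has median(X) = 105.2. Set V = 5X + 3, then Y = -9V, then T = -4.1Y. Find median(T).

median(T) = 19520.1

median(V) = 5·105.2 + 3 = 529.
median(Y) = (-9)·529 = -4761.
median(T) = (-4.1)·(-4761) = 19520.1.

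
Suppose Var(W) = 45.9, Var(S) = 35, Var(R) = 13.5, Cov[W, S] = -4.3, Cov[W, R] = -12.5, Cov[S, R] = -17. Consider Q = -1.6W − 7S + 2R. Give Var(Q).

Var(Q) = 2346.184

Var(Q) = a²·Var(W) + b²·Var(S) + c²·Var(R) + 2ab·Cov[W, S] + 2ac·Cov[W, R] + 2bc·Cov[S, R], with a = -1.6, b = -7, c = 2.
= 117.504 + 1715 + 54 + (-96.32) + 80 + 476
= 2346.184.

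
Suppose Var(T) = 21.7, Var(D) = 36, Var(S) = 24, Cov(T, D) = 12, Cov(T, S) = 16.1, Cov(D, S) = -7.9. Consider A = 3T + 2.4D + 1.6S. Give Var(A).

Var(A) = 730.788

Var(A) = a²·Var(T) + b²·Var(D) + c²·Var(S) + 2ab·Cov(T, D) + 2ac·Cov(T, S) + 2bc·Cov(D, S), with a = 3, b = 2.4, c = 1.6.
= 195.3 + 207.36 + 61.44 + 172.8 + 154.56 + (-60.672)
= 730.788.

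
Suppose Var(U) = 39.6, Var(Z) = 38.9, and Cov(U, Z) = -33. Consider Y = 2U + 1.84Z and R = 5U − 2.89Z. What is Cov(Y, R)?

By bilinearity, Cov(Y, R) = ac·Var(U) + bd·Var(Z) + (ad+bc)·Cov(U, Z), with a=2, b=1.84, c=5, d=-2.89.
ac·Var(U) = 2·5·39.6 = 396
bd·Var(Z) = 1.84·(-2.89)·38.9 = -206.85464
(ad+bc)·Cov(U, Z) = (3.42)·(-33) = -112.86
Cov(Y, R) = 396 + (-206.85464) + (-112.86) = 76.28536.

Cov(Y, R) = 76.28536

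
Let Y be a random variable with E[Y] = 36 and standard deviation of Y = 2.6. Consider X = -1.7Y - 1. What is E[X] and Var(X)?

E[X] = -62.2, Var(X) = 19.5364

X = -1.7Y - 1 is linear with a = -1.7, b = -1.
E[X] = a·E[Y] + b = (-1.7)·36 + (-1) = -62.2.
Var(Y) = 2.6² = 6.76.
Var(X) = a²·Var(Y) = (-1.7)²·6.76 = 19.5364 (the additive constant -1 does not affect variance).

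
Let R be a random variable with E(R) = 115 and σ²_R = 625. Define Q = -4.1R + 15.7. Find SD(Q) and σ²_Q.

SD(Q) = 102.5, σ²_Q = 10506.25

Q = -4.1R + 15.7 is linear with a = -4.1, b = 15.7.
SD(R) = √625 = 25.
SD(Q) = |a|·SD(R) = |-4.1|·25 = 102.5.
σ²_Q = a²·σ²_R = (-4.1)²·625 = 10506.25 (the additive constant 15.7 does not affect variance).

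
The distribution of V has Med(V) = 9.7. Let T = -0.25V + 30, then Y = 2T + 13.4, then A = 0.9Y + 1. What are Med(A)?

Med(T) = (-0.25)·9.7 + 30 = 27.575.
Med(Y) = 2·27.575 + 13.4 = 68.55.
Med(A) = 0.9·68.55 + 1 = 62.695.

Med(A) = 62.695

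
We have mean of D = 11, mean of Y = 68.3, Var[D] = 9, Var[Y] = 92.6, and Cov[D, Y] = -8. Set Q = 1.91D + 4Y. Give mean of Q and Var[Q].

mean of Q = 294.21, Var[Q] = 1392.1929

mean of Q = 1.91·mean of D + 4·mean of Y = 1.91·11 + 4·68.3 = 294.21.
Var[Q] = a²·Var[D] + b²·Var[Y] + 2ab·Cov[D, Y] with a = 1.91, b = 4.
= 1.91²·9 + 4²·92.6 + 2·1.91·4·(-8)
= 32.8329 + 1481.6 + (-122.24) = 1392.1929.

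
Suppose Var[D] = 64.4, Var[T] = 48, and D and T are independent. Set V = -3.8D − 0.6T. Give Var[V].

Var[V] = a²·Var[D] + b²·Var[T] + 2ab·covariance of D and T with a = -3.8, b = -0.6.
Independence gives covariance of D and T = 0.
= (-3.8)²·64.4 + (-0.6)²·48 + 2·(-3.8)·(-0.6)·0
= 929.936 + 17.28 + 0 = 947.216.

Var[V] = 947.216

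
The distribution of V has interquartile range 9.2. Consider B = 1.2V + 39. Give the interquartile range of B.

Under B = aV + b, IQR(B) = |a|·IQR(V) = |1.2|·9.2 = 11.04 (shifts cancel; spread scales by |a|).

IQR(B) = 11.04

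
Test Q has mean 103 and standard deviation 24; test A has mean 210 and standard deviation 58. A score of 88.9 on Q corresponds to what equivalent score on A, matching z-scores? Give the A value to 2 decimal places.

z = (88.9 − 103)/24 = -0.5875.
A = 210 + z·58 = 210 + (88.9 − 103)·58/24 ≈ 175.93.

A = 175.93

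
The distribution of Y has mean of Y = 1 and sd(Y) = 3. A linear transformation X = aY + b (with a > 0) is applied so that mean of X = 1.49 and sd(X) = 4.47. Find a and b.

a = 1.49, b = 0

sd(X) = a·sd(Y) (a > 0), so a = 4.47/3 = 1.49.
mean of X = a·mean of Y + b, so b = 1.49 − 1.49·1 = 0.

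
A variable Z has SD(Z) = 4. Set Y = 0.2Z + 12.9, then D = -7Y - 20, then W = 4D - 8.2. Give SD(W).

SD(W) = 22.4

SD(Y) = |0.2|·4 = 0.8.
SD(D) = |-7|·0.8 = 5.6.
SD(W) = |4|·5.6 = 22.4.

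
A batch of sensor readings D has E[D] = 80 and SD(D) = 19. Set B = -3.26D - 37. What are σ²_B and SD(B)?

σ²_B = 3836.5636, SD(B) = 61.94

B = -3.26D - 37 is linear with a = -3.26, b = -37.
σ²_D = 19² = 361.
σ²_B = a²·σ²_D = (-3.26)²·361 = 3836.5636 (the additive constant -37 does not affect variance).
SD(B) = |a|·SD(D) = |-3.26|·19 = 61.94.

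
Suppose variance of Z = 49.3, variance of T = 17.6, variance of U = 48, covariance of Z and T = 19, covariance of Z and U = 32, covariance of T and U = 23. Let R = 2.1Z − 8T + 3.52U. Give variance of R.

variance of R = a²·variance of Z + b²·variance of T + c²·variance of U + 2ab·covariance of Z and T + 2ac·covariance of Z and U + 2bc·covariance of T and U, with a = 2.1, b = -8, c = 3.52.
= 217.413 + 1126.4 + 594.7392 + (-638.4) + 473.088 + (-1295.36)
= 477.8802.

variance of R = 477.8802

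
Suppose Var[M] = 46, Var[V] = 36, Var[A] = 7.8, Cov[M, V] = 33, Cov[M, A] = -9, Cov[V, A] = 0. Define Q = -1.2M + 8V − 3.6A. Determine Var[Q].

Var[Q] = a²·Var[M] + b²·Var[V] + c²·Var[A] + 2ab·Cov[M, V] + 2ac·Cov[M, A] + 2bc·Cov[V, A], with a = -1.2, b = 8, c = -3.6.
= 66.24 + 2304 + 101.088 + (-633.6) + (-77.76) + 0
= 1759.968.

Var[Q] = 1759.968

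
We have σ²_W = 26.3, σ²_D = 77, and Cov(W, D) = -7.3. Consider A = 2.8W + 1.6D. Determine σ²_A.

σ²_A = 337.904

σ²_A = a²·σ²_W + b²·σ²_D + 2ab·Cov(W, D) with a = 2.8, b = 1.6.
= 2.8²·26.3 + 1.6²·77 + 2·2.8·1.6·(-7.3)
= 206.192 + 197.12 + (-65.408) = 337.904.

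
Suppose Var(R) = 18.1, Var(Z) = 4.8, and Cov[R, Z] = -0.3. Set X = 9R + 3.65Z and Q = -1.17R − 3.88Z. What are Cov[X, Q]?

By bilinearity, Cov[X, Q] = ac·Var(R) + bd·Var(Z) + (ad+bc)·Cov[R, Z], with a=9, b=3.65, c=-1.17, d=-3.88.
ac·Var(R) = 9·(-1.17)·18.1 = -190.593
bd·Var(Z) = 3.65·(-3.88)·4.8 = -67.9776
(ad+bc)·Cov[R, Z] = (-39.1905)·(-0.3) = 11.75715
Cov[X, Q] = -190.593 + (-67.9776) + 11.75715 = -246.81345.

Cov[X, Q] = -246.81345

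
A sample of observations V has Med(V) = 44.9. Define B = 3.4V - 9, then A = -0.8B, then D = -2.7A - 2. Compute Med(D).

Med(D) = 308.3056

Med(B) = 3.4·44.9 + (-9) = 143.66.
Med(A) = (-0.8)·143.66 = -114.928.
Med(D) = (-2.7)·(-114.928) + (-2) = 308.3056.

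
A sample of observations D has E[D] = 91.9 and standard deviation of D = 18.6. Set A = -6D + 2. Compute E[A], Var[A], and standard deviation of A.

E[A] = -549.4, Var[A] = 12454.56, standard deviation of A = 111.6

A = -6D + 2 is linear with a = -6, b = 2.
E[A] = a·E[D] + b = (-6)·91.9 + 2 = -549.4.
Var[D] = 18.6² = 345.96.
Var[A] = a²·Var[D] = (-6)²·345.96 = 12454.56 (the additive constant 2 does not affect variance).
standard deviation of A = |a|·standard deviation of D = |-6|·18.6 = 111.6.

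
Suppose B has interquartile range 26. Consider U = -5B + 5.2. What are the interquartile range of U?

Under U = aB + b, IQR(U) = |a|·IQR(B) = |-5|·26 = 130 (shifts cancel; spread scales by |a|).

IQR(U) = 130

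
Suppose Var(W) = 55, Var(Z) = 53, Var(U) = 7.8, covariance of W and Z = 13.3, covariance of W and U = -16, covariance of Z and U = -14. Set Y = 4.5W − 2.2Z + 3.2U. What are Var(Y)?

Var(Y) = a²·Var(W) + b²·Var(Z) + c²·Var(U) + 2ab·covariance of W and Z + 2ac·covariance of W and U + 2bc·covariance of Z and U, with a = 4.5, b = -2.2, c = 3.2.
= 1113.75 + 256.52 + 79.872 + (-263.34) + (-460.8) + 197.12
= 923.122.

Var(Y) = 923.122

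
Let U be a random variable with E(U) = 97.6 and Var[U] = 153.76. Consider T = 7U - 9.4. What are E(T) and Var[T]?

E(T) = 673.8, Var[T] = 7534.24

T = 7U - 9.4 is linear with a = 7, b = -9.4.
E(T) = a·E(U) + b = 7·97.6 + (-9.4) = 673.8.
Var[T] = a²·Var[U] = 7²·153.76 = 7534.24 (the additive constant -9.4 does not affect variance).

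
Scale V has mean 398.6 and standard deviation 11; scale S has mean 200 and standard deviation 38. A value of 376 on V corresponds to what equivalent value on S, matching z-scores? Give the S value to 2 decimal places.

S = 121.93

z = (376 − 398.6)/11 ≈ -2.0545.
S = 200 + z·38 = 200 + (376 − 398.6)·38/11 ≈ 121.93.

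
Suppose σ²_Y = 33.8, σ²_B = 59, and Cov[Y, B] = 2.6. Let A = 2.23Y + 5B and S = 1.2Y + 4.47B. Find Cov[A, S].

Cov[A, S] = 1450.61586

By bilinearity, Cov[A, S] = ac·σ²_Y + bd·σ²_B + (ad+bc)·Cov[Y, B], with a=2.23, b=5, c=1.2, d=4.47.
ac·σ²_Y = 2.23·1.2·33.8 = 90.4488
bd·σ²_B = 5·4.47·59 = 1318.65
(ad+bc)·Cov[Y, B] = (15.9681)·2.6 = 41.51706
Cov[A, S] = 90.4488 + 1318.65 + 41.51706 = 1450.61586.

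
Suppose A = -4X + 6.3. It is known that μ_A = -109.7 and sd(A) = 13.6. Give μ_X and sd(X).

From A = -4X + 6.3: μ_A = a·μ_X + b, so μ_X = (μ_A − b)/a = (-109.7 − 6.3)/(-4) = 29.
sd(A) = |a|·sd(X), so sd(X) = 13.6/|-4| = 3.4.

μ_X = 29, sd(X) = 3.4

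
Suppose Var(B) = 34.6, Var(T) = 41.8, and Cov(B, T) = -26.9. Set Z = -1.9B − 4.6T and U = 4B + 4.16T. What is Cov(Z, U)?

Cov(Z, U) = -355.2672

By bilinearity, Cov(Z, U) = ac·Var(B) + bd·Var(T) + (ad+bc)·Cov(B, T), with a=-1.9, b=-4.6, c=4, d=4.16.
ac·Var(B) = (-1.9)·4·34.6 = -262.96
bd·Var(T) = (-4.6)·4.16·41.8 = -799.8848
(ad+bc)·Cov(B, T) = (-26.304)·(-26.9) = 707.5776
Cov(Z, U) = -262.96 + (-799.8848) + 707.5776 = -355.2672.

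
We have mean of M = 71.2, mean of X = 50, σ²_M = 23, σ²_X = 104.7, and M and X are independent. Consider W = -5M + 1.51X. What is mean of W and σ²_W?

mean of W = -280.5, σ²_W = 813.72647

mean of W = (-5)·mean of M + 1.51·mean of X = (-5)·71.2 + 1.51·50 = -280.5.
σ²_W = a²·σ²_M + b²·σ²_X + 2ab·covariance of M and X with a = -5, b = 1.51.
Independence gives covariance of M and X = 0.
= (-5)²·23 + 1.51²·104.7 + 2·(-5)·1.51·0
= 575 + 238.72647 + 0 = 813.72647.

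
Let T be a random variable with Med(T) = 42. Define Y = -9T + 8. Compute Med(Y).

Med(Y) = -370

A linear map preserves order up to sign, so Med(Y) = a·Med(T) + b = (-9)·42 + 8 = -370.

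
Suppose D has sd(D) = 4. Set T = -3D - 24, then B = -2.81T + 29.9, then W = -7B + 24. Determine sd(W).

sd(T) = |-3|·4 = 12.
sd(B) = |-2.81|·12 = 33.72.
sd(W) = |-7|·33.72 = 236.04.

sd(W) = 236.04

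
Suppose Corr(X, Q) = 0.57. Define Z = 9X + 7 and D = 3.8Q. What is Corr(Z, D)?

Linear rescalings preserve correlation up to sign; here the slopes 9 and 3.8 have the same sign, so Corr(Z, D) = Corr(X, Q) = 0.57.

Corr(Z, D) = 0.57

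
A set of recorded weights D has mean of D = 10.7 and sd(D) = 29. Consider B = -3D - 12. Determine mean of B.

B = -3D - 12 is linear with a = -3, b = -12.
mean of B = a·mean of D + b = (-3)·10.7 + (-12) = -44.1.

mean of B = -44.1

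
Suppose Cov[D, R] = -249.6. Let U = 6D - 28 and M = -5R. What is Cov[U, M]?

Cov[U, M] = a·c·Cov[D, R] = 6·(-5)·(-249.6) = 7488. Additive constants drop out.

Cov[U, M] = 7488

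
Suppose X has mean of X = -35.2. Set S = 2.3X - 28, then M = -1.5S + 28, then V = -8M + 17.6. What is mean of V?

mean of S = 2.3·(-35.2) + (-28) = -108.96.
mean of M = (-1.5)·(-108.96) + 28 = 191.44.
mean of V = (-8)·191.44 + 17.6 = -1513.92.

mean of V = -1513.92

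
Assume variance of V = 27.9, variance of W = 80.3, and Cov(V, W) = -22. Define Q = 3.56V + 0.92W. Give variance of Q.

variance of Q = a²·variance of V + b²·variance of W + 2ab·Cov(V, W) with a = 3.56, b = 0.92.
= 3.56²·27.9 + 0.92²·80.3 + 2·3.56·0.92·(-22)
= 353.59344 + 67.96592 + (-144.1088) = 277.45056.

variance of Q = 277.45056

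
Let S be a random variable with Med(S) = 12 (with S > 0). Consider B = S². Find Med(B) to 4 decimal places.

Med(B) = 144

S² is monotone on this domain, so Med(B) = square(12) = 144.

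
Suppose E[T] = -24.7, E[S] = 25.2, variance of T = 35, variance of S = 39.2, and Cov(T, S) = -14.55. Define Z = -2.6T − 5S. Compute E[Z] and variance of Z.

E[Z] = (-2.6)·E[T] + (-5)·E[S] = (-2.6)·(-24.7) + (-5)·25.2 = -61.78.
variance of Z = a²·variance of T + b²·variance of S + 2ab·Cov(T, S) with a = -2.6, b = -5.
= (-2.6)²·35 + (-5)²·39.2 + 2·(-2.6)·(-5)·(-14.55)
= 236.6 + 980 + (-378.3) = 838.3.

E[Z] = -61.78, variance of Z = 838.3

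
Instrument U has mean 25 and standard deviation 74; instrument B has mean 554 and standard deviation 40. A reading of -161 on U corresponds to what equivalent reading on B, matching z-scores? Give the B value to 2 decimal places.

B = 453.46

z = (-161 − 25)/74 ≈ -2.5135.
B = 554 + z·40 = 554 + (-161 − 25)·40/74 ≈ 453.46.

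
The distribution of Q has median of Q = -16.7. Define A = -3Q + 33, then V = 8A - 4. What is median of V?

median of V = 660.8

median of A = (-3)·(-16.7) + 33 = 83.1.
median of V = 8·83.1 + (-4) = 660.8.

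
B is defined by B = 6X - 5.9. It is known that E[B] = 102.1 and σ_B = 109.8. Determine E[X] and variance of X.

E[X] = 18, variance of X = 334.89

From B = 6X - 5.9: E[B] = a·E[X] + b, so E[X] = (E[B] − b)/a = (102.1 − (-5.9))/6 = 18.
variance of B = 109.8² = 12056.04.
variance of B = a²·variance of X, so variance of X = 12056.04/6² = 334.89.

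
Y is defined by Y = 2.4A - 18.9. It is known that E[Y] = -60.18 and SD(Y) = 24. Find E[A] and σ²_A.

E[A] = -17.2, σ²_A = 100

From Y = 2.4A - 18.9: E[Y] = a·E[A] + b, so E[A] = (E[Y] − b)/a = (-60.18 − (-18.9))/2.4 = -17.2.
σ²_Y = 24² = 576.
σ²_Y = a²·σ²_A, so σ²_A = 576/2.4² = 100.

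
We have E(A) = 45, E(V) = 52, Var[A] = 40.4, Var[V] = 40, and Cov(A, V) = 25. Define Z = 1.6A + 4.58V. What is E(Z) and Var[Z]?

E(Z) = 1.6·E(A) + 4.58·E(V) = 1.6·45 + 4.58·52 = 310.16.
Var[Z] = a²·Var[A] + b²·Var[V] + 2ab·Cov(A, V) with a = 1.6, b = 4.58.
= 1.6²·40.4 + 4.58²·40 + 2·1.6·4.58·25
= 103.424 + 839.056 + 366.4 = 1308.88.

E(Z) = 310.16, Var[Z] = 1308.88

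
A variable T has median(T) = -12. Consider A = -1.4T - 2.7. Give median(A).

median(A) = 14.1

A linear map preserves order up to sign, so median(A) = a·median(T) + b = (-1.4)·(-12) + (-2.7) = 14.1.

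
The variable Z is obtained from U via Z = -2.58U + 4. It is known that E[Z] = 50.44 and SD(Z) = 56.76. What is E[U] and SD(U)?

E[U] = -18, SD(U) = 22

From Z = -2.58U + 4: E[Z] = a·E[U] + b, so E[U] = (E[Z] − b)/a = (50.44 − 4)/(-2.58) = -18.
SD(Z) = |a|·SD(U), so SD(U) = 56.76/|-2.58| = 22.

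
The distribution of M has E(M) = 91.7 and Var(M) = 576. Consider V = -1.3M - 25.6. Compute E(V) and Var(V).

E(V) = -144.81, Var(V) = 973.44

V = -1.3M - 25.6 is linear with a = -1.3, b = -25.6.
E(V) = a·E(M) + b = (-1.3)·91.7 + (-25.6) = -144.81.
Var(V) = a²·Var(M) = (-1.3)²·576 = 973.44 (the additive constant -25.6 does not affect variance).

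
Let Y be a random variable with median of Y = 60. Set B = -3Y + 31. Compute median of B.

median of B = -149

A linear map preserves order up to sign, so median of B = a·median of Y + b = (-3)·60 + 31 = -149.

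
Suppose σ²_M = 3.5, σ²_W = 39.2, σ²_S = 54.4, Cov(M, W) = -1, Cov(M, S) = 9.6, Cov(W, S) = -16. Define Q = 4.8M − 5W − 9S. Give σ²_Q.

σ²_Q = a²·σ²_M + b²·σ²_W + c²·σ²_S + 2ab·Cov(M, W) + 2ac·Cov(M, S) + 2bc·Cov(W, S), with a = 4.8, b = -5, c = -9.
= 80.64 + 980 + 4406.4 + 48 + (-829.44) + (-1440)
= 3245.6.

σ²_Q = 3245.6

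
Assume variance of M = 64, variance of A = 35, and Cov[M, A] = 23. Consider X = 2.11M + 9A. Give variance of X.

variance of X = 3993.4744

variance of X = a²·variance of M + b²·variance of A + 2ab·Cov[M, A] with a = 2.11, b = 9.
= 2.11²·64 + 9²·35 + 2·2.11·9·23
= 284.9344 + 2835 + 873.54 = 3993.4744.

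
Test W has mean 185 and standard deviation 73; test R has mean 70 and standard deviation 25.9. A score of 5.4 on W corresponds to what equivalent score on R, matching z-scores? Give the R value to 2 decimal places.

R = 6.28

z = (5.4 − 185)/73 ≈ -2.4603.
R = 70 + z·25.9 = 70 + (5.4 − 185)·25.9/73 ≈ 6.28.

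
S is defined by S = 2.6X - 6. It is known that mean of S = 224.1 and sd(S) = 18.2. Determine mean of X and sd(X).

mean of X = 88.5, sd(X) = 7

From S = 2.6X - 6: mean of S = a·mean of X + b, so mean of X = (mean of S − b)/a = (224.1 − (-6))/2.6 = 88.5.
sd(S) = |a|·sd(X), so sd(X) = 18.2/|2.6| = 7.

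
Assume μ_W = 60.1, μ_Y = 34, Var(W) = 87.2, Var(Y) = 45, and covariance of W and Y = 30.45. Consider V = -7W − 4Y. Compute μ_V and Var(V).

μ_V = -556.7, Var(V) = 6698

μ_V = (-7)·μ_W + (-4)·μ_Y = (-7)·60.1 + (-4)·34 = -556.7.
Var(V) = a²·Var(W) + b²·Var(Y) + 2ab·covariance of W and Y with a = -7, b = -4.
= (-7)²·87.2 + (-4)²·45 + 2·(-7)·(-4)·30.45
= 4272.8 + 720 + 1705.2 = 6698.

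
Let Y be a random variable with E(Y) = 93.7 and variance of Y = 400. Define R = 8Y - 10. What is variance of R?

variance of R = 25600

R = 8Y - 10 is linear with a = 8, b = -10.
variance of R = a²·variance of Y = 8²·400 = 25600 (the additive constant -10 does not affect variance).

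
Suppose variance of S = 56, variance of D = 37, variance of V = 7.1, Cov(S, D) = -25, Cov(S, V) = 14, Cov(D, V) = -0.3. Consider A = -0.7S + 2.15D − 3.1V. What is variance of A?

variance of A = a²·variance of S + b²·variance of D + c²·variance of V + 2ab·Cov(S, D) + 2ac·Cov(S, V) + 2bc·Cov(D, V), with a = -0.7, b = 2.15, c = -3.1.
= 27.44 + 171.0325 + 68.231 + 75.25 + 60.76 + 3.999
= 406.7125.

variance of A = 406.7125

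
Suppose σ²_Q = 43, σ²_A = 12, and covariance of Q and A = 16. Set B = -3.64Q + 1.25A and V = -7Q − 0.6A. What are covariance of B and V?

By bilinearity, covariance of B and V = ac·σ²_Q + bd·σ²_A + (ad+bc)·covariance of Q and A, with a=-3.64, b=1.25, c=-7, d=-0.6.
ac·σ²_Q = (-3.64)·(-7)·43 = 1095.64
bd·σ²_A = 1.25·(-0.6)·12 = -9
(ad+bc)·covariance of Q and A = (-6.566)·16 = -105.056
covariance of B and V = 1095.64 + (-9) + (-105.056) = 981.584.

covariance of B and V = 981.584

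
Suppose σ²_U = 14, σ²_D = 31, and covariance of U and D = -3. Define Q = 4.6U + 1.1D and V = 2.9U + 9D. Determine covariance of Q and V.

covariance of Q and V = 359.89

By bilinearity, covariance of Q and V = ac·σ²_U + bd·σ²_D + (ad+bc)·covariance of U and D, with a=4.6, b=1.1, c=2.9, d=9.
ac·σ²_U = 4.6·2.9·14 = 186.76
bd·σ²_D = 1.1·9·31 = 306.9
(ad+bc)·covariance of U and D = (44.59)·(-3) = -133.77
covariance of Q and V = 186.76 + 306.9 + (-133.77) = 359.89.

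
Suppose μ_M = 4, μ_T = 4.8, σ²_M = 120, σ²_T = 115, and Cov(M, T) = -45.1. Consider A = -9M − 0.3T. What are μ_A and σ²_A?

μ_A = (-9)·μ_M + (-0.3)·μ_T = (-9)·4 + (-0.3)·4.8 = -37.44.
σ²_A = a²·σ²_M + b²·σ²_T + 2ab·Cov(M, T) with a = -9, b = -0.3.
= (-9)²·120 + (-0.3)²·115 + 2·(-9)·(-0.3)·(-45.1)
= 9720 + 10.35 + (-243.54) = 9486.81.

μ_A = -37.44, σ²_A = 9486.81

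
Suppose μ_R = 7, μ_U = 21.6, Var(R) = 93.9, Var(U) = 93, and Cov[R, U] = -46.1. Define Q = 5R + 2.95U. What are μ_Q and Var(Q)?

μ_Q = 5·μ_R + 2.95·μ_U = 5·7 + 2.95·21.6 = 98.72.
Var(Q) = a²·Var(R) + b²·Var(U) + 2ab·Cov[R, U] with a = 5, b = 2.95.
= 5²·93.9 + 2.95²·93 + 2·5·2.95·(-46.1)
= 2347.5 + 809.3325 + (-1359.95) = 1796.8825.

μ_Q = 98.72, Var(Q) = 1796.8825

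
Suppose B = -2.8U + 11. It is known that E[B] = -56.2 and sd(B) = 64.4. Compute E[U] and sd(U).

E[U] = 24, sd(U) = 23

From B = -2.8U + 11: E[B] = a·E[U] + b, so E[U] = (E[B] − b)/a = (-56.2 − 11)/(-2.8) = 24.
sd(B) = |a|·sd(U), so sd(U) = 64.4/|-2.8| = 23.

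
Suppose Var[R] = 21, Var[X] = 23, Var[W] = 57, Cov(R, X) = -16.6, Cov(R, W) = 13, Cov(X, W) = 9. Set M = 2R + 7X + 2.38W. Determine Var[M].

Var[M] = a²·Var[R] + b²·Var[X] + c²·Var[W] + 2ab·Cov(R, X) + 2ac·Cov(R, W) + 2bc·Cov(X, W), with a = 2, b = 7, c = 2.38.
= 84 + 1127 + 322.8708 + (-464.8) + 123.76 + 299.88
= 1492.7108.

Var[M] = 1492.7108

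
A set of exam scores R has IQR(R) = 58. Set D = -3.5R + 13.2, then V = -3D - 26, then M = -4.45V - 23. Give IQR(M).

IQR(M) = 2710.05

IQR(D) = |-3.5|·58 = 203.
IQR(V) = |-3|·203 = 609.
IQR(M) = |-4.45|·609 = 2710.05.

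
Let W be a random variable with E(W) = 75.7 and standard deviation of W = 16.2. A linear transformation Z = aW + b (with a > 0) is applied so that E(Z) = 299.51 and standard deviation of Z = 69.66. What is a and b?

standard deviation of Z = a·standard deviation of W (a > 0), so a = 69.66/16.2 = 4.3.
E(Z) = a·E(W) + b, so b = 299.51 − 4.3·75.7 = -26.

a = 4.3, b = -26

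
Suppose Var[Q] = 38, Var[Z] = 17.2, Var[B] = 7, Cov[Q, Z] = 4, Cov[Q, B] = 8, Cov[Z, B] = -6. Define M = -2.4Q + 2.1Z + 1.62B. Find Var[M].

Var[M] = a²·Var[Q] + b²·Var[Z] + c²·Var[B] + 2ab·Cov[Q, Z] + 2ac·Cov[Q, B] + 2bc·Cov[Z, B], with a = -2.4, b = 2.1, c = 1.62.
= 218.88 + 75.852 + 18.3708 + (-40.32) + (-62.208) + (-40.824)
= 169.7508.

Var[M] = 169.7508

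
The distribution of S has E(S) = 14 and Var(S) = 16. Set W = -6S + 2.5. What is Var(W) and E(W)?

Var(W) = 576, E(W) = -81.5

W = -6S + 2.5 is linear with a = -6, b = 2.5.
Var(W) = a²·Var(S) = (-6)²·16 = 576 (the additive constant 2.5 does not affect variance).
E(W) = a·E(S) + b = (-6)·14 + 2.5 = -81.5.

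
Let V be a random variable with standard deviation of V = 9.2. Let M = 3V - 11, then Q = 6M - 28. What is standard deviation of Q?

standard deviation of Q = 165.6

standard deviation of M = |3|·9.2 = 27.6.
standard deviation of Q = |6|·27.6 = 165.6.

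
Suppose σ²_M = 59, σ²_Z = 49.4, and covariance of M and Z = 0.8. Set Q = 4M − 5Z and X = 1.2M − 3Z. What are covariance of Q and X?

By bilinearity, covariance of Q and X = ac·σ²_M + bd·σ²_Z + (ad+bc)·covariance of M and Z, with a=4, b=-5, c=1.2, d=-3.
ac·σ²_M = 4·1.2·59 = 283.2
bd·σ²_Z = (-5)·(-3)·49.4 = 741
(ad+bc)·covariance of M and Z = (-18)·0.8 = -14.4
covariance of Q and X = 283.2 + 741 + (-14.4) = 1009.8.

covariance of Q and X = 1009.8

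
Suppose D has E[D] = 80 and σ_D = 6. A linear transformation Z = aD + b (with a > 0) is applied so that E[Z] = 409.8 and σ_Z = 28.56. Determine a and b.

a = 4.76, b = 29

σ_Z = a·σ_D (a > 0), so a = 28.56/6 = 4.76.
E[Z] = a·E[D] + b, so b = 409.8 − 4.76·80 = 29.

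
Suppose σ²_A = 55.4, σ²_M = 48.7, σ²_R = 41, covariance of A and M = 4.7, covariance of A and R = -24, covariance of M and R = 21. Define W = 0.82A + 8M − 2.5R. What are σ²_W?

σ²_W = a²·σ²_A + b²·σ²_M + c²·σ²_R + 2ab·covariance of A and M + 2ac·covariance of A and R + 2bc·covariance of M and R, with a = 0.82, b = 8, c = -2.5.
= 37.25096 + 3116.8 + 256.25 + 61.664 + 98.4 + (-840)
= 2730.36496.

σ²_W = 2730.36496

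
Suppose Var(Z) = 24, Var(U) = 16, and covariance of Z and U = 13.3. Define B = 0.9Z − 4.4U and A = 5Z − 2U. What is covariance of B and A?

By bilinearity, covariance of B and A = ac·Var(Z) + bd·Var(U) + (ad+bc)·covariance of Z and U, with a=0.9, b=-4.4, c=5, d=-2.
ac·Var(Z) = 0.9·5·24 = 108
bd·Var(U) = (-4.4)·(-2)·16 = 140.8
(ad+bc)·covariance of Z and U = (-23.8)·13.3 = -316.54
covariance of B and A = 108 + 140.8 + (-316.54) = -67.74.

covariance of B and A = -67.74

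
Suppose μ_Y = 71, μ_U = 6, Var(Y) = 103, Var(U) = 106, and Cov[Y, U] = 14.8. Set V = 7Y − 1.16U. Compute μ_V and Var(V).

μ_V = 490.04, Var(V) = 4949.2816

μ_V = 7·μ_Y + (-1.16)·μ_U = 7·71 + (-1.16)·6 = 490.04.
Var(V) = a²·Var(Y) + b²·Var(U) + 2ab·Cov[Y, U] with a = 7, b = -1.16.
= 7²·103 + (-1.16)²·106 + 2·7·(-1.16)·14.8
= 5047 + 142.6336 + (-240.352) = 4949.2816.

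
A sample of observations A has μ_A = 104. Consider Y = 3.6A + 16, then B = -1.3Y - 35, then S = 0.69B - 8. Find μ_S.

μ_S = -382.3388

μ_Y = 3.6·104 + 16 = 390.4.
μ_B = (-1.3)·390.4 + (-35) = -542.52.
μ_S = 0.69·(-542.52) + (-8) = -382.3388.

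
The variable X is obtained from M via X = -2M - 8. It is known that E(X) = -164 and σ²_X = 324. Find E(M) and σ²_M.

From X = -2M - 8: E(X) = a·E(M) + b, so E(M) = (E(X) − b)/a = (-164 − (-8))/(-2) = 78.
σ²_X = a²·σ²_M, so σ²_M = 324/(-2)² = 81.

E(M) = 78, σ²_M = 81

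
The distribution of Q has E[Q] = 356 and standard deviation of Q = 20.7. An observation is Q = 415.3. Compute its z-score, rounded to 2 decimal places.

z = (Q − E[Q]) / standard deviation of Q = (415.3 − 356) / 20.7 ≈ 2.86.

z = 2.86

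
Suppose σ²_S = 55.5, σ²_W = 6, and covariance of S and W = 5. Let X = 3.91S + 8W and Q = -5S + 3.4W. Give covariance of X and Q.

covariance of X and Q = -1055.355

By bilinearity, covariance of X and Q = ac·σ²_S + bd·σ²_W + (ad+bc)·covariance of S and W, with a=3.91, b=8, c=-5, d=3.4.
ac·σ²_S = 3.91·(-5)·55.5 = -1085.025
bd·σ²_W = 8·3.4·6 = 163.2
(ad+bc)·covariance of S and W = (-26.706)·5 = -133.53
covariance of X and Q = -1085.025 + 163.2 + (-133.53) = -1055.355.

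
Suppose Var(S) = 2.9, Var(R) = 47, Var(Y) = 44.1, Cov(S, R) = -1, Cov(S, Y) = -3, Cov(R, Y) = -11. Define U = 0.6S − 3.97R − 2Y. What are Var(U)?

Var(U) = 755.4903

Var(U) = a²·Var(S) + b²·Var(R) + c²·Var(Y) + 2ab·Cov(S, R) + 2ac·Cov(S, Y) + 2bc·Cov(R, Y), with a = 0.6, b = -3.97, c = -2.
= 1.044 + 740.7623 + 176.4 + 4.764 + 7.2 + (-174.68)
= 755.4903.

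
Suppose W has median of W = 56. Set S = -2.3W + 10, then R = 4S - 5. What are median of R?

median of S = (-2.3)·56 + 10 = -118.8.
median of R = 4·(-118.8) + (-5) = -480.2.

median of R = -480.2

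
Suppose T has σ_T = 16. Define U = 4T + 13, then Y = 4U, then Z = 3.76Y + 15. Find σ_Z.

σ_Z = 962.56

σ_U = |4|·16 = 64.
σ_Y = |4|·64 = 256.
σ_Z = |3.76|·256 = 962.56.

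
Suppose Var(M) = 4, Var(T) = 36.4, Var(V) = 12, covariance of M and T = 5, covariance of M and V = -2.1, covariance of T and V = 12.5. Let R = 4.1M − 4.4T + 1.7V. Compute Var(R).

Var(R) = a²·Var(M) + b²·Var(T) + c²·Var(V) + 2ab·covariance of M and T + 2ac·covariance of M and V + 2bc·covariance of T and V, with a = 4.1, b = -4.4, c = 1.7.
= 67.24 + 704.704 + 34.68 + (-180.4) + (-29.274) + (-187)
= 409.95.

Var(R) = 409.95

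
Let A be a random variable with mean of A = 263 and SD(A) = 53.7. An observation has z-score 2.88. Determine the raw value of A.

A = 417.656

A = mean of A + z·SD(A) = 263 + 2.88·53.7 = 417.656.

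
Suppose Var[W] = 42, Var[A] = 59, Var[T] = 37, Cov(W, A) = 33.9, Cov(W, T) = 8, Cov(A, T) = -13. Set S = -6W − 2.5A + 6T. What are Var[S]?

Var[S] = a²·Var[W] + b²·Var[A] + c²·Var[T] + 2ab·Cov(W, A) + 2ac·Cov(W, T) + 2bc·Cov(A, T), with a = -6, b = -2.5, c = 6.
= 1512 + 368.75 + 1332 + 1017 + (-576) + 390
= 4043.75.

Var[S] = 4043.75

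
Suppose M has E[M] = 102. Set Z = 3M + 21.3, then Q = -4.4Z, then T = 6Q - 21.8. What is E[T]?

E[Z] = 3·102 + 21.3 = 327.3.
E[Q] = (-4.4)·327.3 = -1440.12.
E[T] = 6·(-1440.12) + (-21.8) = -8662.52.

E[T] = -8662.52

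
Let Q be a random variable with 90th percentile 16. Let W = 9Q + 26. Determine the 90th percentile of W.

90th percentile of W = 170

Since a = 9 > 0 the transformation is increasing, so the 90th percentile of W = a·(P_{90} of Q) + b = 9·16 + 26 = 170.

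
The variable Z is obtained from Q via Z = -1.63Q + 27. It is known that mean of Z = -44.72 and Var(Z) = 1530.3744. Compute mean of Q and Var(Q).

mean of Q = 44, Var(Q) = 576

From Z = -1.63Q + 27: mean of Z = a·mean of Q + b, so mean of Q = (mean of Z − b)/a = (-44.72 − 27)/(-1.63) = 44.
Var(Z) = a²·Var(Q), so Var(Q) = 1530.3744/(-1.63)² = 576.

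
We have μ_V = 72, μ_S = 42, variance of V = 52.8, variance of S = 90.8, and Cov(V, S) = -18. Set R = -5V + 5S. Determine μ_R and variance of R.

μ_R = -150, variance of R = 4490

μ_R = (-5)·μ_V + 5·μ_S = (-5)·72 + 5·42 = -150.
variance of R = a²·variance of V + b²·variance of S + 2ab·Cov(V, S) with a = -5, b = 5.
= (-5)²·52.8 + 5²·90.8 + 2·(-5)·5·(-18)
= 1320 + 2270 + 900 = 4490.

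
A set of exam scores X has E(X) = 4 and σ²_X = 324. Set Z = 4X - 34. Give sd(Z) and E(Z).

sd(Z) = 72, E(Z) = -18

Z = 4X - 34 is linear with a = 4, b = -34.
sd(X) = √324 = 18.
sd(Z) = |a|·sd(X) = |4|·18 = 72.
E(Z) = a·E(X) + b = 4·4 + (-34) = -18.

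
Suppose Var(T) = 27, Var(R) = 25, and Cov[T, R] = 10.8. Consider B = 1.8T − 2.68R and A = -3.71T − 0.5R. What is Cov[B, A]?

By bilinearity, Cov[B, A] = ac·Var(T) + bd·Var(R) + (ad+bc)·Cov[T, R], with a=1.8, b=-2.68, c=-3.71, d=-0.5.
ac·Var(T) = 1.8·(-3.71)·27 = -180.306
bd·Var(R) = (-2.68)·(-0.5)·25 = 33.5
(ad+bc)·Cov[T, R] = (9.0428)·10.8 = 97.66224
Cov[B, A] = -180.306 + 33.5 + 97.66224 = -49.14376.

Cov[B, A] = -49.14376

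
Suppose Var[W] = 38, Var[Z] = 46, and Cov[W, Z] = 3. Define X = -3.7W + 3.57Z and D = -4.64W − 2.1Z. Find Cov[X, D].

Cov[X, D] = 281.1376

By bilinearity, Cov[X, D] = ac·Var[W] + bd·Var[Z] + (ad+bc)·Cov[W, Z], with a=-3.7, b=3.57, c=-4.64, d=-2.1.
ac·Var[W] = (-3.7)·(-4.64)·38 = 652.384
bd·Var[Z] = 3.57·(-2.1)·46 = -344.862
(ad+bc)·Cov[W, Z] = (-8.7948)·3 = -26.3844
Cov[X, D] = 652.384 + (-344.862) + (-26.3844) = 281.1376.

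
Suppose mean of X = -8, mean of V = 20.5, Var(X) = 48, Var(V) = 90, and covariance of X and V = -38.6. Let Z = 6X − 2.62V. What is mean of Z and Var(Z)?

mean of Z = 6·mean of X + (-2.62)·mean of V = 6·(-8) + (-2.62)·20.5 = -101.71.
Var(Z) = a²·Var(X) + b²·Var(V) + 2ab·covariance of X and V with a = 6, b = -2.62.
= 6²·48 + (-2.62)²·90 + 2·6·(-2.62)·(-38.6)
= 1728 + 617.796 + 1213.584 = 3559.38.

mean of Z = -101.71, Var(Z) = 3559.38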